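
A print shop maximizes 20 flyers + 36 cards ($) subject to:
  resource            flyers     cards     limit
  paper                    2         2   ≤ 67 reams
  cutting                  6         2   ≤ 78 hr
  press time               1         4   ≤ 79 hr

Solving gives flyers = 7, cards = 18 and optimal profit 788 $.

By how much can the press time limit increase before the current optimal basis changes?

Binding constraints: cutting, press time. The basis is B = [[6,2],[1,4]] with det 22.
Per unit increase in press time, x* moves by d = (-0.0909, 0.2727).
The basis stays optimal until paper becomes binding; allowable increase = 46.75 hr.

46.75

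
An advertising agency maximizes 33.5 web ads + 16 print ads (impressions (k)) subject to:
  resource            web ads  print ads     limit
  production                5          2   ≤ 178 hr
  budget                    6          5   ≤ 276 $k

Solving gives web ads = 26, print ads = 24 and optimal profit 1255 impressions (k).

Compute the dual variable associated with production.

Both production and budget are binding at x*.
From A_Bᵀ y = c: 5·y_production + 6·y_budget = 33.5; 2·y_production + 5·y_budget = 16.
→ y_production = 5.5 and y_budget = 1.
Shadow price of production = 5.5.

5.5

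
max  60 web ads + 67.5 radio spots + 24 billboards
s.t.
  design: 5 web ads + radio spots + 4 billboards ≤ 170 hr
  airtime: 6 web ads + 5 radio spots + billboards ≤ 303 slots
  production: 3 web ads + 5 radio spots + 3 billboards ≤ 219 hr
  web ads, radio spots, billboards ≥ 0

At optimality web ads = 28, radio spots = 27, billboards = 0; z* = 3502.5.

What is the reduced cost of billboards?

-3.5

At the optimum: design uses 167 of 170 (slack = 3); airtime uses 303 of 303 (binding); production uses 219 of 219 (binding).
By complementary slackness, y = 0 for the non-binding constraint.
From A_Bᵀ y = c: 6·y_airtime + 3·y_production = 60; 5·y_airtime + 5·y_production = 67.5.
This yields shadow prices y_airtime = 6.5, y_production = 7.
Reduced cost of billboards: c₃ − yᵀa₃ = 24 − (6.5·1 + 7·3) = 24 − 27.5 = -3.5.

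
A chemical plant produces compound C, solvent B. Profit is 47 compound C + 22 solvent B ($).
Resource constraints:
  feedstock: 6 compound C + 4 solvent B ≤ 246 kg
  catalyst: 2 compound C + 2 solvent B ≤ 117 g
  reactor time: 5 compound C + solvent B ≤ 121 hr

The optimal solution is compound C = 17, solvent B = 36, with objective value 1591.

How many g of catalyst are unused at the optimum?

11

catalyst used = 2·17 + 2·36 = 106; slack = 117 − 106 = 11.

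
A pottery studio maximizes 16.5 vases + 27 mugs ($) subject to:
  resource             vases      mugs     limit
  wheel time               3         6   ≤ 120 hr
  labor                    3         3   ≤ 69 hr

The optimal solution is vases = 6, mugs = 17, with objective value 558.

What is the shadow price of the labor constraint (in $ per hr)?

2

Both wheel time and labor are binding at x*.
Dual feasibility on the basic columns requires 3·y_wheel time + 3·y_labor = 16.5, 6·y_wheel time + 3·y_labor = 27.
→ y_wheel time = 3.5 and y_labor = 2.
Shadow price of labor = 2.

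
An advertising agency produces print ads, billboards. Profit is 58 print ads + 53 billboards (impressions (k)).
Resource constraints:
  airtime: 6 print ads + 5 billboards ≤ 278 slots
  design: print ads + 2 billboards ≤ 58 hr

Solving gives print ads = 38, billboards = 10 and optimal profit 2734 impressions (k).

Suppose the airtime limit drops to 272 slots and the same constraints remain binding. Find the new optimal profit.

Both airtime and design are binding at x*.
From A_Bᵀ y = c: 6·y_airtime + 1·y_design = 58; 5·y_airtime + 2·y_design = 53.
This yields shadow prices y_airtime = 9, y_design = 4.
Δz = y_airtime·Δb = 9 × (-6) = -54, so new z* = 2734 − 54 = 2680.

2680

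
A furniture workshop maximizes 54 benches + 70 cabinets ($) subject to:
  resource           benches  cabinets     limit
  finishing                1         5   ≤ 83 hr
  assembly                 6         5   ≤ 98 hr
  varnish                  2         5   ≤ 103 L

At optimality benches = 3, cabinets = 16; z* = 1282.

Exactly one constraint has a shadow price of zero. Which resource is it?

finishing: 83/83 (binding)
assembly: 98/98 (binding)
varnish: 86/103 (slack 17)
By complementary slackness, a constraint with positive slack has shadow price 0 → varnish.

varnish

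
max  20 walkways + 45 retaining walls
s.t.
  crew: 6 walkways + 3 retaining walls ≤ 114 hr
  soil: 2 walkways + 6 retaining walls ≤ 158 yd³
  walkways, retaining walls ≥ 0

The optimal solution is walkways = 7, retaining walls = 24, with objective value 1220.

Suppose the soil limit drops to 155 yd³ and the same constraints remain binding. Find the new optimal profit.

Check each constraint at x*: crew 114/114 (tight); soil 158/158 (tight).
The binding rows give the dual system: 6·y_crew + 2·y_soil = 20 and 3·y_crew + 6·y_soil = 45.
→ y_crew = 1 and y_soil = 7.
Δz = y_soil·Δb = 7 × (-3) = -21, so new z* = 1220 − 21 = 1199.

1199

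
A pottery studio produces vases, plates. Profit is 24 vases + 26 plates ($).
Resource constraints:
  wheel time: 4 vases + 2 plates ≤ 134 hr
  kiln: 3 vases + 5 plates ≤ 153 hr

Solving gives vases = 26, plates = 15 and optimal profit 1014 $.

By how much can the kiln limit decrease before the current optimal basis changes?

52.5

Binding constraints: wheel time, kiln. The basis is B = [[4,2],[3,5]] with det 14.
Per unit decrease in kiln, x* moves by d = (0.1429, -0.2857).
The basis stays optimal until plates reaches 0; allowable decrease = 52.5 hr.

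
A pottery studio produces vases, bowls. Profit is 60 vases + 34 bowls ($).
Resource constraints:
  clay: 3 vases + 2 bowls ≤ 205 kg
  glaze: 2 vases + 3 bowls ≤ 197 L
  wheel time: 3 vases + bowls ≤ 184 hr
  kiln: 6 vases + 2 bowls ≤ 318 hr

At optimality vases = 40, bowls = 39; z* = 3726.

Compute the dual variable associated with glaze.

At the optimum: clay uses 198 of 205 (slack = 7); glaze uses 197 of 197 (binding); wheel time uses 159 of 184 (slack = 25); kiln uses 318 of 318 (binding).
By complementary slackness, y = 0 for the non-binding constraints.
Dual feasibility on the basic columns requires 2·y_glaze + 6·y_kiln = 60, 3·y_glaze + 2·y_kiln = 34.
→ y_glaze = 6 and y_kiln = 8.
Shadow price of glaze = 6.

6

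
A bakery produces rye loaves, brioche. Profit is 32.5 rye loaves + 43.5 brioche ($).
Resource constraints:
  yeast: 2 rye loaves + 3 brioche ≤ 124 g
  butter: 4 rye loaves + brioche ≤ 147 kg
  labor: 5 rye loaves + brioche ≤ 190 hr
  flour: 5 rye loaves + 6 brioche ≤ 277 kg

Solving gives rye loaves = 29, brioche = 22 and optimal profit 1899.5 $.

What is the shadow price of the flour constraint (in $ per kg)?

Binding: yeast and flour. Non-binding: butter (9 unused), labor (23 unused).
By complementary slackness, y = 0 for the non-binding constraints.
Dual feasibility on the basic columns requires 2·y_yeast + 5·y_flour = 32.5, 3·y_yeast + 6·y_flour = 43.5.
Solving: y_yeast = 7.5, y_flour = 3.5.
Shadow price of flour = 3.5.

3.5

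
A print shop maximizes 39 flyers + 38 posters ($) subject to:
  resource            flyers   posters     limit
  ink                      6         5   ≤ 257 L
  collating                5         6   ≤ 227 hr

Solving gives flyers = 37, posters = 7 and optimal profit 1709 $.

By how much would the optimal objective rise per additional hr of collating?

Check each constraint at x*: ink 257/257 (tight); collating 227/227 (tight).
The binding rows give the dual system: 6·y_ink + 5·y_collating = 39 and 5·y_ink + 6·y_collating = 38.
→ y_ink = 4 and y_collating = 3.
Shadow price of collating = 3.

3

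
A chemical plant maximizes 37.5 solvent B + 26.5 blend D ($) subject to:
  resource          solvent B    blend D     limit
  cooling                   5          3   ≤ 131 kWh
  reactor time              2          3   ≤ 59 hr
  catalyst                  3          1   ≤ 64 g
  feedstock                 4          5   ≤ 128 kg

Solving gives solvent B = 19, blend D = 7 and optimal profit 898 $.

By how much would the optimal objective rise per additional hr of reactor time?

At the optimum: cooling uses 116 of 131 (slack = 15); reactor time uses 59 of 59 (binding); catalyst uses 64 of 64 (binding); feedstock uses 111 of 128 (slack = 17).
By complementary slackness, y = 0 for the non-binding constraints.
From A_Bᵀ y = c: 2·y_reactor time + 3·y_catalyst = 37.5; 3·y_reactor time + 1·y_catalyst = 26.5.
This yields shadow prices y_reactor time = 6, y_catalyst = 8.5.
Shadow price of reactor time = 6.

6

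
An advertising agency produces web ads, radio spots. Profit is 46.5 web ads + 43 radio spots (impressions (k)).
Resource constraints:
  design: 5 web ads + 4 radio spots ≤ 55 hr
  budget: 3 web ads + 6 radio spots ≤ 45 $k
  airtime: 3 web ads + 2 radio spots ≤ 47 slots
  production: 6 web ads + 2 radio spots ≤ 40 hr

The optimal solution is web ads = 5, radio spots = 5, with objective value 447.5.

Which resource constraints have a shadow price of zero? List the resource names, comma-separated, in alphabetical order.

design: 45/55 (slack 10)
budget: 45/45 (binding)
airtime: 25/47 (slack 22)
production: 40/40 (binding)
By complementary slackness, a constraint with positive slack has shadow price 0 → airtime, design.

airtime, design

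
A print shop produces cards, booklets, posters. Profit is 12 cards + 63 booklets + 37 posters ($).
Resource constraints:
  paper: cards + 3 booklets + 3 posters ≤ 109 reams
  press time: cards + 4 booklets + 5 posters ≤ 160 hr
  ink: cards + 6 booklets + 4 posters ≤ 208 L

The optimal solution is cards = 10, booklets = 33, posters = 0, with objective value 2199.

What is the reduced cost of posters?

-8

At the optimum: paper uses 109 of 109 (binding); press time uses 142 of 160 (slack = 18); ink uses 208 of 208 (binding).
Since press time is not tight, its dual is 0.
From A_Bᵀ y = c: 1·y_paper + 1·y_ink = 12; 3·y_paper + 6·y_ink = 63.
Solving: y_paper = 3, y_ink = 9.
Reduced cost of posters: c₃ − yᵀa₃ = 37 − (3·3 + 9·4) = 37 − 45 = -8.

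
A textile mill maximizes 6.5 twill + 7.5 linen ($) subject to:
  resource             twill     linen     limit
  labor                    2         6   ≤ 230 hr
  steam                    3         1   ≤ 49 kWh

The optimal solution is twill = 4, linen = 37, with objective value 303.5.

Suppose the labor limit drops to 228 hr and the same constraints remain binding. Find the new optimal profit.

Check each constraint at x*: labor 230/230 (tight); steam 49/49 (tight).
Dual feasibility on the basic columns requires 2·y_labor + 3·y_steam = 6.5, 6·y_labor + 1·y_steam = 7.5.
Solving: y_labor = 1, y_steam = 1.5.
Δz = y_labor·Δb = 1 × (-2) = -2, so new z* = 303.5 − 2 = 301.5.

301.5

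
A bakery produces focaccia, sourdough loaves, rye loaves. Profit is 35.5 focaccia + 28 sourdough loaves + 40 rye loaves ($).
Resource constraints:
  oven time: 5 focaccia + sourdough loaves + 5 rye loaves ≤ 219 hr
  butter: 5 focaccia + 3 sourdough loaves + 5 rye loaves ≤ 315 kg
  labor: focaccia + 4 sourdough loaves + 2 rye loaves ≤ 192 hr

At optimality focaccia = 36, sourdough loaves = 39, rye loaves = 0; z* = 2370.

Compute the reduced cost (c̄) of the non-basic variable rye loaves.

-1

Check each constraint at x*: oven time 219/219 (tight); butter 297/315 (slack 18); labor 192/192 (tight).
Since butter is not tight, its dual is 0.
From A_Bᵀ y = c: 5·y_oven time + 1·y_labor = 35.5; 1·y_oven time + 4·y_labor = 28.
This yields shadow prices y_oven time = 6, y_labor = 5.5.
Reduced cost of rye loaves: c₃ − yᵀa₃ = 40 − (6·5 + 5.5·2) = 40 − 41 = -1.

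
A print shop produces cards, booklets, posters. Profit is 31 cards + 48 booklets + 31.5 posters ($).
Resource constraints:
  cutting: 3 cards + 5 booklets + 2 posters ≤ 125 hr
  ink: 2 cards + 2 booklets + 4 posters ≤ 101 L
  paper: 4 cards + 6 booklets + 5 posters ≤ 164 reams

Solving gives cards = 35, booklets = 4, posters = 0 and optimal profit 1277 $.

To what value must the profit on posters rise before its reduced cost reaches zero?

33.5

Check each constraint at x*: cutting 125/125 (tight); ink 78/101 (slack 23); paper 164/164 (tight).
Slack constraints have shadow price 0 (complementary slackness).
Dual feasibility on the basic columns requires 3·y_cutting + 4·y_paper = 31, 5·y_cutting + 6·y_paper = 48.
Solving: y_cutting = 3, y_paper = 5.5.
posters enters the basis when its profit ≥ yᵀa₃ = 3·2 + 5.5·5 = 33.5.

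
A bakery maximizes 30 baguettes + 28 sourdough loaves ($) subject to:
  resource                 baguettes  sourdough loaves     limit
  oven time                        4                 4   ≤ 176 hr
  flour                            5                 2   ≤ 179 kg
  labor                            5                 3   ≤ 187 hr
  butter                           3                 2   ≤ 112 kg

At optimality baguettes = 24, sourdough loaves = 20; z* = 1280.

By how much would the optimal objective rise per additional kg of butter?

At the optimum: oven time uses 176 of 176 (binding); flour uses 160 of 179 (slack = 19); labor uses 180 of 187 (slack = 7); butter uses 112 of 112 (binding).
By complementary slackness, y = 0 for the non-binding constraints.
From A_Bᵀ y = c: 4·y_oven time + 3·y_butter = 30; 4·y_oven time + 2·y_butter = 28.
This yields shadow prices y_oven time = 6, y_butter = 2.
Shadow price of butter = 2.

2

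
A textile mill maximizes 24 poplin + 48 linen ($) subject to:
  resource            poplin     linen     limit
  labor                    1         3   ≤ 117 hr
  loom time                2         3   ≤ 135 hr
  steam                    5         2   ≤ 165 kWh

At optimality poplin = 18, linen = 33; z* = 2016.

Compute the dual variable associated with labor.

8

Binding: labor and loom time. Non-binding: steam (9 unused).
Slack constraints have shadow price 0 (complementary slackness).
The binding rows give the dual system: 1·y_labor + 2·y_loom time = 24 and 3·y_labor + 3·y_loom time = 48.
→ y_labor = 8 and y_loom time = 8.
Shadow price of labor = 8.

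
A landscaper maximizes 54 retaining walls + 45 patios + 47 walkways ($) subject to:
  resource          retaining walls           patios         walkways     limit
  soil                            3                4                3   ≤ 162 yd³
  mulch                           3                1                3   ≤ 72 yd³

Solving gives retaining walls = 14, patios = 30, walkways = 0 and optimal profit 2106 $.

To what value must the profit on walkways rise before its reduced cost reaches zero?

54

Both soil and mulch are binding at x*.
From A_Bᵀ y = c: 3·y_soil + 3·y_mulch = 54; 4·y_soil + 1·y_mulch = 45.
→ y_soil = 9 and y_mulch = 9.
walkways enters the basis when its profit ≥ yᵀa₃ = 9·3 + 9·3 = 54.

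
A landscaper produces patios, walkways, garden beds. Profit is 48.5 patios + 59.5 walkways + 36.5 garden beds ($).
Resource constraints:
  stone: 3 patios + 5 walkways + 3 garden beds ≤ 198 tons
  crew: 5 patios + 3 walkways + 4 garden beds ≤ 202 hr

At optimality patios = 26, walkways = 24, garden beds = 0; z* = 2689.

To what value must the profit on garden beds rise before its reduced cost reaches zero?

At the optimum: stone uses 198 of 198 (binding); crew uses 202 of 202 (binding).
From A_Bᵀ y = c: 3·y_stone + 5·y_crew = 48.5; 5·y_stone + 3·y_crew = 59.5.
Solving: y_stone = 9.5, y_crew = 4.
garden beds enters the basis when its profit ≥ yᵀa₃ = 9.5·3 + 4·4 = 44.5.

44.5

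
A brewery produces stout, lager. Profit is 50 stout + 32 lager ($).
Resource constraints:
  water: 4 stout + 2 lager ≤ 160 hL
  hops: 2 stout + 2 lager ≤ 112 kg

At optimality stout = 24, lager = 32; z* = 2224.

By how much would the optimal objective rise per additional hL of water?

Check each constraint at x*: water 160/160 (tight); hops 112/112 (tight).
From A_Bᵀ y = c: 4·y_water + 2·y_hops = 50; 2·y_water + 2·y_hops = 32.
→ y_water = 9 and y_hops = 7.
Shadow price of water = 9.

9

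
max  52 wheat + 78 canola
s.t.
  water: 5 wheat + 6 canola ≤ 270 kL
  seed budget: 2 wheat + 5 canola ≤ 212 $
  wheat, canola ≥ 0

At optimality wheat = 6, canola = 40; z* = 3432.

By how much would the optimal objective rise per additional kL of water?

Check each constraint at x*: water 270/270 (tight); seed budget 212/212 (tight).
Dual feasibility on the basic columns requires 5·y_water + 2·y_seed budget = 52, 6·y_water + 5·y_seed budget = 78.
Solving: y_water = 8, y_seed budget = 6.
Shadow price of water = 8.

8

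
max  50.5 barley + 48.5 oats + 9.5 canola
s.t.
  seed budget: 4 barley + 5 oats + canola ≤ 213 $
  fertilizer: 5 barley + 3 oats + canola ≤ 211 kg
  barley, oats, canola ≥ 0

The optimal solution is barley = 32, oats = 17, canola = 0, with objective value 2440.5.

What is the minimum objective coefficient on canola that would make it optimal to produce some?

Both seed budget and fertilizer are binding at x*.
The binding rows give the dual system: 4·y_seed budget + 5·y_fertilizer = 50.5 and 5·y_seed budget + 3·y_fertilizer = 48.5.
→ y_seed budget = 7 and y_fertilizer = 4.5.
canola enters the basis when its profit ≥ yᵀa₃ = 7·1 + 4.5·1 = 11.5.

11.5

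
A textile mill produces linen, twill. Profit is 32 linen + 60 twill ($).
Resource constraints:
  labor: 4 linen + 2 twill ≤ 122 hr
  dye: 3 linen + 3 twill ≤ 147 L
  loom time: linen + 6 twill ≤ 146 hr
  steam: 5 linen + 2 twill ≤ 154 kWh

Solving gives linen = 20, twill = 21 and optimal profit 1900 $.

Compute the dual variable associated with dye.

Check each constraint at x*: labor 122/122 (tight); dye 123/147 (slack 24); loom time 146/146 (tight); steam 142/154 (slack 12).
By complementary slackness, y = 0 for the non-binding constraints.
From A_Bᵀ y = c: 4·y_labor + 1·y_loom time = 32; 2·y_labor + 6·y_loom time = 60.
→ y_labor = 6 and y_loom time = 8.
Shadow price of dye = 0.

0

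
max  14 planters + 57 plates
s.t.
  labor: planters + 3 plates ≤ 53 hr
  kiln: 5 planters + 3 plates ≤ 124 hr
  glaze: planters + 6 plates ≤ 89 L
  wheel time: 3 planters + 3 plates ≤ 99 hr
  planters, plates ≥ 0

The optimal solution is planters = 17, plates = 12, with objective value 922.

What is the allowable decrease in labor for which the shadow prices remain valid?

8.5

Binding constraints: labor, glaze. The basis is B = [[1,3],[1,6]] with det 3.
Per unit decrease in labor, x* moves by d = (-2, 0.3333).
The basis stays optimal until planters reaches 0; allowable decrease = 8.5 hr.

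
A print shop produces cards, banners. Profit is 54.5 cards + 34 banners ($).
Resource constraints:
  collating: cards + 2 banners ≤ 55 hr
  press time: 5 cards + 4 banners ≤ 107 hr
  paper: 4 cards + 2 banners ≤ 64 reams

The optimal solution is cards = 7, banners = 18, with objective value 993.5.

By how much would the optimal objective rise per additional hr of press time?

Binding: press time and paper. Non-binding: collating (12 unused).
By complementary slackness, y = 0 for the non-binding constraint.
From A_Bᵀ y = c: 5·y_press time + 4·y_paper = 54.5; 4·y_press time + 2·y_paper = 34.
Solving: y_press time = 4.5, y_paper = 8.
Shadow price of press time = 4.5.

4.5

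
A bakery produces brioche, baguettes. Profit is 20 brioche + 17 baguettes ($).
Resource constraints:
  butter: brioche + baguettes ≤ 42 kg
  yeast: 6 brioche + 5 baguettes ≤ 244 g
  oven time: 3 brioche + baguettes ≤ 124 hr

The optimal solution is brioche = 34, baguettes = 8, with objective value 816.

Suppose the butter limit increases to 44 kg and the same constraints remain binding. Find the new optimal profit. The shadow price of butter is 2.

Δb = 2, so new z* = 816 + (2)·(2) = 816 + 4 = 820.

820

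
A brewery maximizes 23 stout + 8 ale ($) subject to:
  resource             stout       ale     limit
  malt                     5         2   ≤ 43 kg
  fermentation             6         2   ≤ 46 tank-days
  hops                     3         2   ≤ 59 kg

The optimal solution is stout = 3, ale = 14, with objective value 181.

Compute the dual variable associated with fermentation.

Binding: malt and fermentation. Non-binding: hops (22 unused).
By complementary slackness, y = 0 for the non-binding constraint.
Dual feasibility on the basic columns requires 5·y_malt + 6·y_fermentation = 23, 2·y_malt + 2·y_fermentation = 8.
Solving: y_malt = 1, y_fermentation = 3.
Shadow price of fermentation = 3.

3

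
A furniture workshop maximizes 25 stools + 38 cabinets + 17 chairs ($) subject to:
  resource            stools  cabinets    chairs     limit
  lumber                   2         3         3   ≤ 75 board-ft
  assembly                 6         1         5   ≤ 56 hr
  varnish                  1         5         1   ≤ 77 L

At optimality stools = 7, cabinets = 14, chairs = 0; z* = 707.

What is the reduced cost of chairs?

Check each constraint at x*: lumber 56/75 (slack 19); assembly 56/56 (tight); varnish 77/77 (tight).
By complementary slackness, y = 0 for the non-binding constraint.
The binding rows give the dual system: 6·y_assembly + 1·y_varnish = 25 and 1·y_assembly + 5·y_varnish = 38.
This yields shadow prices y_assembly = 3, y_varnish = 7.
Reduced cost of chairs: c₃ − yᵀa₃ = 17 − (3·5 + 7·1) = 17 − 22 = -5.

-5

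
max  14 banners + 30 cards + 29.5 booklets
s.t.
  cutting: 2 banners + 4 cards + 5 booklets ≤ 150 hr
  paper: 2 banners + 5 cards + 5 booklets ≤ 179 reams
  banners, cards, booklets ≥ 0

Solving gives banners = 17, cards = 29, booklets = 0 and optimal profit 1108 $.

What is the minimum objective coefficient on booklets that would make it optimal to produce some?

Both cutting and paper are binding at x*.
The binding rows give the dual system: 2·y_cutting + 2·y_paper = 14 and 4·y_cutting + 5·y_paper = 30.
This yields shadow prices y_cutting = 5, y_paper = 2.
booklets enters the basis when its profit ≥ yᵀa₃ = 5·5 + 2·5 = 35.

35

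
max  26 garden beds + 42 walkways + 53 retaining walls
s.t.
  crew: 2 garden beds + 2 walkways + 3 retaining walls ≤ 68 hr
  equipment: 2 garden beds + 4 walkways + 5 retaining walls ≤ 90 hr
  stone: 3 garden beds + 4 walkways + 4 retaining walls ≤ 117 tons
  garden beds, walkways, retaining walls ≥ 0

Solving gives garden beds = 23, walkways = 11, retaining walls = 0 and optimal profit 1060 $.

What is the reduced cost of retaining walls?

-2

Check each constraint at x*: crew 68/68 (tight); equipment 90/90 (tight); stone 113/117 (slack 4).
By complementary slackness, y = 0 for the non-binding constraint.
Dual feasibility on the basic columns requires 2·y_crew + 2·y_equipment = 26, 2·y_crew + 4·y_equipment = 42.
→ y_crew = 5 and y_equipment = 8.
Reduced cost of retaining walls: c₃ − yᵀa₃ = 53 − (5·3 + 8·5) = 53 − 55 = -2.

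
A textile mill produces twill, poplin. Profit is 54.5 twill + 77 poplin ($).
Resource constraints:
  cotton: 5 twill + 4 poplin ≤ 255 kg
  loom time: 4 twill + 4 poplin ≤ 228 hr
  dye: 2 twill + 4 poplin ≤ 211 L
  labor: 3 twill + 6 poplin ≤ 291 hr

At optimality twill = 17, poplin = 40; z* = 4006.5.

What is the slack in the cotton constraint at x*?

cotton used = 5·17 + 4·40 = 245; slack = 255 − 245 = 10.

10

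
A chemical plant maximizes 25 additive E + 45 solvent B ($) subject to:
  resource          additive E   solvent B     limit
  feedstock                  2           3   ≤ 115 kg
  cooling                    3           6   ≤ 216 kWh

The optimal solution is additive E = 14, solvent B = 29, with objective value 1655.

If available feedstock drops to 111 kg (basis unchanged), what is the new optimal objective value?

Both feedstock and cooling are binding at x*.
Dual feasibility on the basic columns requires 2·y_feedstock + 3·y_cooling = 25, 3·y_feedstock + 6·y_cooling = 45.
This yields shadow prices y_feedstock = 5, y_cooling = 5.
Δz = y_feedstock·Δb = 5 × (-4) = -20, so new z* = 1655 − 20 = 1635.

1635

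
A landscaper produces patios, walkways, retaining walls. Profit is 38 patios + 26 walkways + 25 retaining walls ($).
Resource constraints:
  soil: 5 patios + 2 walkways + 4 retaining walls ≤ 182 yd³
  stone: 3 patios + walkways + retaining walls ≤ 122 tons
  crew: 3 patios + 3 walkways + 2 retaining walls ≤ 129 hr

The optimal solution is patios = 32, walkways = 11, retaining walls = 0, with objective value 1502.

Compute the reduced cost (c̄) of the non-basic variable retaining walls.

-3

Binding: soil and crew. Non-binding: stone (15 unused).
Slack constraints have shadow price 0 (complementary slackness).
Dual feasibility on the basic columns requires 5·y_soil + 3·y_crew = 38, 2·y_soil + 3·y_crew = 26.
Solving: y_soil = 4, y_crew = 6.
Reduced cost of retaining walls: c₃ − yᵀa₃ = 25 − (4·4 + 6·2) = 25 − 28 = -3.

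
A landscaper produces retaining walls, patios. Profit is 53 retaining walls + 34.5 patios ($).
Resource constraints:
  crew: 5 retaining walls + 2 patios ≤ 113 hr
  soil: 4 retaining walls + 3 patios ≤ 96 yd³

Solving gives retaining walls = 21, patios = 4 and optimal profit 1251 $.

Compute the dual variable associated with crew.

3

Both crew and soil are binding at x*.
The binding rows give the dual system: 5·y_crew + 4·y_soil = 53 and 2·y_crew + 3·y_soil = 34.5.
Solving: y_crew = 3, y_soil = 9.5.
Shadow price of crew = 3.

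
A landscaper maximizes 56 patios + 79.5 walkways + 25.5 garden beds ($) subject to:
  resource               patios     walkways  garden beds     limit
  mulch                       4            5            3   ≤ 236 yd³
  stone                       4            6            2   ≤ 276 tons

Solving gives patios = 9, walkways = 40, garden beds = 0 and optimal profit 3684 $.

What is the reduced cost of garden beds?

Check each constraint at x*: mulch 236/236 (tight); stone 276/276 (tight).
Dual feasibility on the basic columns requires 4·y_mulch + 4·y_stone = 56, 5·y_mulch + 6·y_stone = 79.5.
Solving: y_mulch = 4.5, y_stone = 9.5.
Reduced cost of garden beds: c₃ − yᵀa₃ = 25.5 − (4.5·3 + 9.5·2) = 25.5 − 32.5 = -7.

-7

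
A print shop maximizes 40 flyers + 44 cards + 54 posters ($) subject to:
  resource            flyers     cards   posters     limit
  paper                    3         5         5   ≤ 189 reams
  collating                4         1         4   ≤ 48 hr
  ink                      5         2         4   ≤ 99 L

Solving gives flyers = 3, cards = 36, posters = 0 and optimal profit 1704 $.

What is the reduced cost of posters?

Binding: paper and collating. Non-binding: ink (12 unused).
Slack constraints have shadow price 0 (complementary slackness).
The binding rows give the dual system: 3·y_paper + 4·y_collating = 40 and 5·y_paper + 1·y_collating = 44.
Solving: y_paper = 8, y_collating = 4.
Reduced cost of posters: c₃ − yᵀa₃ = 54 − (8·5 + 4·4) = 54 − 56 = -2.

-2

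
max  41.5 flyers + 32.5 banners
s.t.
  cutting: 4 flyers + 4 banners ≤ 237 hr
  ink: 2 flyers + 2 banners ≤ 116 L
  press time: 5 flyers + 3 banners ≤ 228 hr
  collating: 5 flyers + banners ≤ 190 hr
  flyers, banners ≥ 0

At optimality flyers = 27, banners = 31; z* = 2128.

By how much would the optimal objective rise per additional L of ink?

9.5

At the optimum: cutting uses 232 of 237 (slack = 5); ink uses 116 of 116 (binding); press time uses 228 of 228 (binding); collating uses 166 of 190 (slack = 24).
Slack constraints have shadow price 0 (complementary slackness).
From A_Bᵀ y = c: 2·y_ink + 5·y_press time = 41.5; 2·y_ink + 3·y_press time = 32.5.
Solving: y_ink = 9.5, y_press time = 4.5.
Shadow price of ink = 9.5.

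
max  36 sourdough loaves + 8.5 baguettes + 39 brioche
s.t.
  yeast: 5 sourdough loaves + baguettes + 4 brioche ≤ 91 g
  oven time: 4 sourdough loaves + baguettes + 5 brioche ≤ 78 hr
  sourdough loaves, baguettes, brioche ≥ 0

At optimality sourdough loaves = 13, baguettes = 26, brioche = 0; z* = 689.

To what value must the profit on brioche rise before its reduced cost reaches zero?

40.5

Both yeast and oven time are binding at x*.
From A_Bᵀ y = c: 5·y_yeast + 4·y_oven time = 36; 1·y_yeast + 1·y_oven time = 8.5.
This yields shadow prices y_yeast = 2, y_oven time = 6.5.
brioche enters the basis when its profit ≥ yᵀa₃ = 2·4 + 6.5·5 = 40.5.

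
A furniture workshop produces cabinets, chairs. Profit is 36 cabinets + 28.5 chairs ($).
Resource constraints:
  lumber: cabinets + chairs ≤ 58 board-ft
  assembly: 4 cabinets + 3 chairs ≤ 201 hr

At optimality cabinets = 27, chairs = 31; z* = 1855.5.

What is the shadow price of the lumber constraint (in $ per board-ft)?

Check each constraint at x*: lumber 58/58 (tight); assembly 201/201 (tight).
The binding rows give the dual system: 1·y_lumber + 4·y_assembly = 36 and 1·y_lumber + 3·y_assembly = 28.5.
This yields shadow prices y_lumber = 6, y_assembly = 7.5.
Shadow price of lumber = 6.

6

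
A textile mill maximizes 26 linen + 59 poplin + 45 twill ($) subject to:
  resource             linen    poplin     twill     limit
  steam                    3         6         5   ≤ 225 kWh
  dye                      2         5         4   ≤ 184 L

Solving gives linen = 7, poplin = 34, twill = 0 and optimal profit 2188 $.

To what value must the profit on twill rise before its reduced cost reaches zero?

Both steam and dye are binding at x*.
The binding rows give the dual system: 3·y_steam + 2·y_dye = 26 and 6·y_steam + 5·y_dye = 59.
This yields shadow prices y_steam = 4, y_dye = 7.
twill enters the basis when its profit ≥ yᵀa₃ = 4·5 + 7·4 = 48.

48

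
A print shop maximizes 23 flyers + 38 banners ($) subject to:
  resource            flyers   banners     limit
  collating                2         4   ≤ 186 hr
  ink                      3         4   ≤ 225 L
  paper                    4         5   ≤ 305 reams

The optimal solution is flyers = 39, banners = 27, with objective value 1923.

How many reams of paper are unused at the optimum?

14

paper used = 4·39 + 5·27 = 291; slack = 305 − 291 = 14.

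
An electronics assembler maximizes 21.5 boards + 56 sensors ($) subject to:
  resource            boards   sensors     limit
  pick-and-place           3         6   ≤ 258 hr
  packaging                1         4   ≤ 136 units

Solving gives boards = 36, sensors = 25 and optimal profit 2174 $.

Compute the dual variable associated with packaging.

6.5

Both pick-and-place and packaging are binding at x*.
The binding rows give the dual system: 3·y_pick-and-place + 1·y_packaging = 21.5 and 6·y_pick-and-place + 4·y_packaging = 56.
This yields shadow prices y_pick-and-place = 5, y_packaging = 6.5.
Shadow price of packaging = 6.5.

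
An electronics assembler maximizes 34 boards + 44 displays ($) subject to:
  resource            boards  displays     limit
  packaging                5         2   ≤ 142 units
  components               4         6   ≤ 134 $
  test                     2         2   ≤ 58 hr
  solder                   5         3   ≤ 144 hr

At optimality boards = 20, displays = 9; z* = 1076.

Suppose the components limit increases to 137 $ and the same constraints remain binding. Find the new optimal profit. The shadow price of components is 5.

1091

Δb = 3, so new z* = 1076 + (5)·(3) = 1076 + 15 = 1091.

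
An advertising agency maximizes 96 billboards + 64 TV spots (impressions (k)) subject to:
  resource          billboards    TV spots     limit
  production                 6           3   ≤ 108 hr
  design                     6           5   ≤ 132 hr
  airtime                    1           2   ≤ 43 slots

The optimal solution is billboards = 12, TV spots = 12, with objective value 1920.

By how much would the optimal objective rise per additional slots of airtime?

At the optimum: production uses 108 of 108 (binding); design uses 132 of 132 (binding); airtime uses 36 of 43 (slack = 7).
Since airtime is not tight, its dual is 0.
From A_Bᵀ y = c: 6·y_production + 6·y_design = 96; 3·y_production + 5·y_design = 64.
This yields shadow prices y_production = 8, y_design = 8.
Shadow price of airtime = 0.

0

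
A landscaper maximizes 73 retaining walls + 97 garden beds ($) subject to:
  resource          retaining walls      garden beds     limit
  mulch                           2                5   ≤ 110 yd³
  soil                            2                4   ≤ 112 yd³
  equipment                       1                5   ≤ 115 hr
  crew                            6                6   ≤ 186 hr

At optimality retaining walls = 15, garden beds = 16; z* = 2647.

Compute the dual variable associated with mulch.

Check each constraint at x*: mulch 110/110 (tight); soil 94/112 (slack 18); equipment 95/115 (slack 20); crew 186/186 (tight).
Slack constraints have shadow price 0 (complementary slackness).
The binding rows give the dual system: 2·y_mulch + 6·y_crew = 73 and 5·y_mulch + 6·y_crew = 97.
This yields shadow prices y_mulch = 8, y_crew = 9.5.
Shadow price of mulch = 8.

8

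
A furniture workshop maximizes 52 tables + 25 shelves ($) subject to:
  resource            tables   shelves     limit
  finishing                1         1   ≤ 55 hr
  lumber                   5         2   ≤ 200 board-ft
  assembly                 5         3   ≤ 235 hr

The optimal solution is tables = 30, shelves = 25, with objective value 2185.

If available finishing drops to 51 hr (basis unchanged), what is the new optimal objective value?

At the optimum: finishing uses 55 of 55 (binding); lumber uses 200 of 200 (binding); assembly uses 225 of 235 (slack = 10).
Slack constraints have shadow price 0 (complementary slackness).
The binding rows give the dual system: 1·y_finishing + 5·y_lumber = 52 and 1·y_finishing + 2·y_lumber = 25.
→ y_finishing = 7 and y_lumber = 9.
Δz = y_finishing·Δb = 7 × (-4) = -28, so new z* = 2185 − 28 = 2157.

2157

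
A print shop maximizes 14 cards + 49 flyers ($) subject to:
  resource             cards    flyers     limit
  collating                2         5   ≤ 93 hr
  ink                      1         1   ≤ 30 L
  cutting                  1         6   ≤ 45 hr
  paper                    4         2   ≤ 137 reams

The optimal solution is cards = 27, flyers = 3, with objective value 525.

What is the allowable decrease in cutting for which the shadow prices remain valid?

15

Binding constraints: ink, cutting. The basis is B = [[1,1],[1,6]] with det 5.
Per unit decrease in cutting, x* moves by d = (0.2, -0.2).
The basis stays optimal until flyers reaches 0; allowable decrease = 15 hr.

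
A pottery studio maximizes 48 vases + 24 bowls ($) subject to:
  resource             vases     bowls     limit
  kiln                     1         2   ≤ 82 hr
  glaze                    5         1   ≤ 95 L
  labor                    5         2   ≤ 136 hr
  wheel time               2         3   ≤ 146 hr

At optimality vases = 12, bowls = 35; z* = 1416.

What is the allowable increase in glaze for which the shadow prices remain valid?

Binding constraints: kiln, glaze. The basis is B = [[1,2],[5,1]] with det -9.
Per unit increase in glaze, x* moves by d = (0.2222, -0.1111).
The basis stays optimal until labor becomes binding; allowable increase = 6.75 L.

6.75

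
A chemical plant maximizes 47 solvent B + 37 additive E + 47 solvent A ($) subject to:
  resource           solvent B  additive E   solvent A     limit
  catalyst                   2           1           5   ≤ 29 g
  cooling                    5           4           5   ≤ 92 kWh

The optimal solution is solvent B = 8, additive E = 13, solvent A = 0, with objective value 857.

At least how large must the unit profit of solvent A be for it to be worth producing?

At the optimum: catalyst uses 29 of 29 (binding); cooling uses 92 of 92 (binding).
The binding rows give the dual system: 2·y_catalyst + 5·y_cooling = 47 and 1·y_catalyst + 4·y_cooling = 37.
Solving: y_catalyst = 1, y_cooling = 9.
solvent A enters the basis when its profit ≥ yᵀa₃ = 1·5 + 9·5 = 50.

50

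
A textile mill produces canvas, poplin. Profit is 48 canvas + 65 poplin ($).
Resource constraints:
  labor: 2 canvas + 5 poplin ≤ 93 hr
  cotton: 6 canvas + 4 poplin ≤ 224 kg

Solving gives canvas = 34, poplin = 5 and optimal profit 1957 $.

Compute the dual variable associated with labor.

At the optimum: labor uses 93 of 93 (binding); cotton uses 224 of 224 (binding).
From A_Bᵀ y = c: 2·y_labor + 6·y_cotton = 48; 5·y_labor + 4·y_cotton = 65.
Solving: y_labor = 9, y_cotton = 5.
Shadow price of labor = 9.

9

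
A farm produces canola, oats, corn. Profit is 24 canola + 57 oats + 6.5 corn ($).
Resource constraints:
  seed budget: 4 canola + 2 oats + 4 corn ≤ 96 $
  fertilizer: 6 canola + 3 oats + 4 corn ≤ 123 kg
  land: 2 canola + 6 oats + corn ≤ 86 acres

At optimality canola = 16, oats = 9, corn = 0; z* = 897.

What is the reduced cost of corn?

At the optimum: seed budget uses 82 of 96 (slack = 14); fertilizer uses 123 of 123 (binding); land uses 86 of 86 (binding).
Slack constraints have shadow price 0 (complementary slackness).
Dual feasibility on the basic columns requires 6·y_fertilizer + 2·y_land = 24, 3·y_fertilizer + 6·y_land = 57.
Solving: y_fertilizer = 1, y_land = 9.
Reduced cost of corn: c₃ − yᵀa₃ = 6.5 − (1·4 + 9·1) = 6.5 − 13 = -6.5.

-6.5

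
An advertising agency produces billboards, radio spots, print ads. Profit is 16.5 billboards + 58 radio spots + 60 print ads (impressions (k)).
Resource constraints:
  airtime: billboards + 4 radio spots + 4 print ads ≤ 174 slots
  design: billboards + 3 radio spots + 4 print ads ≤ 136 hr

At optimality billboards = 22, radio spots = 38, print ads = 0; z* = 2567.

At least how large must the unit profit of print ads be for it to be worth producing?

Check each constraint at x*: airtime 174/174 (tight); design 136/136 (tight).
Dual feasibility on the basic columns requires 1·y_airtime + 1·y_design = 16.5, 4·y_airtime + 3·y_design = 58.
→ y_airtime = 8.5 and y_design = 8.
print ads enters the basis when its profit ≥ yᵀa₃ = 8.5·4 + 8·4 = 66.

66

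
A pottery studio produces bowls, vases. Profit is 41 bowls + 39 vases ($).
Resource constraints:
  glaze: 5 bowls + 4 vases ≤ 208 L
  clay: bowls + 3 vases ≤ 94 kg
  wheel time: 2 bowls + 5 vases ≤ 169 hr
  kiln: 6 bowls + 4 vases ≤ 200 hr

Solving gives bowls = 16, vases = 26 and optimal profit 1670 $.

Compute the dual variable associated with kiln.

6

Check each constraint at x*: glaze 184/208 (slack 24); clay 94/94 (tight); wheel time 162/169 (slack 7); kiln 200/200 (tight).
By complementary slackness, y = 0 for the non-binding constraints.
From A_Bᵀ y = c: 1·y_clay + 6·y_kiln = 41; 3·y_clay + 4·y_kiln = 39.
This yields shadow prices y_clay = 5, y_kiln = 6.
Shadow price of kiln = 6.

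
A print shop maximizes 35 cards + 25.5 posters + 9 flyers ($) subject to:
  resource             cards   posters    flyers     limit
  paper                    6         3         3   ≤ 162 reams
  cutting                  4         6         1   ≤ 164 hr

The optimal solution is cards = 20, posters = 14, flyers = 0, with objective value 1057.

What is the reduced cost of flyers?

Check each constraint at x*: paper 162/162 (tight); cutting 164/164 (tight).
From A_Bᵀ y = c: 6·y_paper + 4·y_cutting = 35; 3·y_paper + 6·y_cutting = 25.5.
Solving: y_paper = 4.5, y_cutting = 2.
Reduced cost of flyers: c₃ − yᵀa₃ = 9 − (4.5·3 + 2·1) = 9 − 15.5 = -6.5.

-6.5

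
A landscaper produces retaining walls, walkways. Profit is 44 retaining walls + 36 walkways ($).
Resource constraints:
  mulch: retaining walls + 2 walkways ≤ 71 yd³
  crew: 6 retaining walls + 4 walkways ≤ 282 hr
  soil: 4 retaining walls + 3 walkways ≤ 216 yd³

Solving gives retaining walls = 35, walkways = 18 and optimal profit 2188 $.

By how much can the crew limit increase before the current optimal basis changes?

Binding constraints: mulch, crew. The basis is B = [[1,2],[6,4]] with det -8.
Per unit increase in crew, x* moves by d = (0.25, -0.125).
The basis stays optimal until soil becomes binding; allowable increase = 35.2 hr.

35.2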